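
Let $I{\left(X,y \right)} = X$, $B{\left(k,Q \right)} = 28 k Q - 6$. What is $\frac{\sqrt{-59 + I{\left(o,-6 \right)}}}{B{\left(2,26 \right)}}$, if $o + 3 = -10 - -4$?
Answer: $\frac{i \sqrt{17}}{725} \approx 0.005687 i$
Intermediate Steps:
$B{\left(k,Q \right)} = -6 + 28 Q k$ ($B{\left(k,Q \right)} = 28 Q k - 6 = -6 + 28 Q k$)
$o = -9$ ($o = -3 - 6 = -9$)
$\frac{\sqrt{-59 + I{\left(o,-6 \right)}}}{B{\left(2,26 \right)}} = \frac{\sqrt{-59 - 9}}{-6 + 28 \cdot 26 \cdot 2} = \frac{\sqrt{-68}}{-6 + 1456} = \frac{2 i \sqrt{17}}{1450} = 2 i \sqrt{17} \cdot \frac{1}{1450} = \frac{i \sqrt{17}}{725}$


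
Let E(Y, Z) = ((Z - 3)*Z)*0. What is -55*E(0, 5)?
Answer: 0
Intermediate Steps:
E(Y, Z) = 0 (E(Y, Z) = ((-3 + Z)*Z)*0 = (Z*(-3 + Z))*0 = 0)
-55*E(0, 5) = -55*0 = 0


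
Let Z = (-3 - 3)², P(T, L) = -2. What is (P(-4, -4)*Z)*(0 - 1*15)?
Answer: 1080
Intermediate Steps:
Z = 36 (Z = (-6)² = 36)
(P(-4, -4)*Z)*(0 - 1*15) = (-2*36)*(0 - 1*15) = -72*(0 - 15) = -72*(-15) = 1080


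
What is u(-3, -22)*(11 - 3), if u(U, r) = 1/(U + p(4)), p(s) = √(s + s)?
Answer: -24 - 16*√2 ≈ -46.627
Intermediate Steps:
p(s) = √2*√s (p(s) = √(2*s) = √2*√s)
u(U, r) = 1/(U + 2*√2) (u(U, r) = 1/(U + √2*√4) = 1/(U + √2*2) = 1/(U + 2*√2))
u(-3, -22)*(11 - 3) = (11 - 3)/(-3 + 2*√2) = 8/(-3 + 2*√2)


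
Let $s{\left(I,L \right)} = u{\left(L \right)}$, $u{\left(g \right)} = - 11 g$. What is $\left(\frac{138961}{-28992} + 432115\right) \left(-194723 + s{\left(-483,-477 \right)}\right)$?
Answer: $- \frac{593426474327911}{7248} \approx -8.1875 \cdot 10^{10}$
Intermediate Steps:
$s{\left(I,L \right)} = - 11 L$
$\left(\frac{138961}{-28992} + 432115\right) \left(-194723 + s{\left(-483,-477 \right)}\right) = \left(\frac{138961}{-28992} + 432115\right) \left(-194723 - -5247\right) = \left(138961 \left(- \frac{1}{28992}\right) + 432115\right) \left(-194723 + 5247\right) = \left(- \frac{138961}{28992} + 432115\right) \left(-189476\right) = \frac{12527739119}{28992} \left(-189476\right) = - \frac{593426474327911}{7248}$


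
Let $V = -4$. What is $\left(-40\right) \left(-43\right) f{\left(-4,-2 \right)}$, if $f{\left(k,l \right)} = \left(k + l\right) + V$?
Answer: $-17200$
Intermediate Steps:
$f{\left(k,l \right)} = -4 + k + l$ ($f{\left(k,l \right)} = \left(k + l\right) - 4 = -4 + k + l$)
$\left(-40\right) \left(-43\right) f{\left(-4,-2 \right)} = \left(-40\right) \left(-43\right) \left(-4 - 4 - 2\right) = 1720 \left(-10\right) = -17200$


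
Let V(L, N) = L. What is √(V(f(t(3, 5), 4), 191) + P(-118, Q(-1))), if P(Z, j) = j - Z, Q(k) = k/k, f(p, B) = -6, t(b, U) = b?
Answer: √113 ≈ 10.630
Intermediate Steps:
Q(k) = 1
√(V(f(t(3, 5), 4), 191) + P(-118, Q(-1))) = √(-6 + (1 - 1*(-118))) = √(-6 + (1 + 118)) = √(-6 + 119) = √113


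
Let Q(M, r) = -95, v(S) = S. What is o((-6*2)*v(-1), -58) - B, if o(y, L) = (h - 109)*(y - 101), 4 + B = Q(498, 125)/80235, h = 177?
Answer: -97052237/16047 ≈ -6048.0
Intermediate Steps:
B = -64207/16047 (B = -4 - 95/80235 = -4 - 95*1/80235 = -4 - 19/16047 = -64207/16047 ≈ -4.0012)
o(y, L) = -6868 + 68*y (o(y, L) = (177 - 109)*(y - 101) = 68*(-101 + y) = -6868 + 68*y)
o((-6*2)*v(-1), -58) - B = (-6868 + 68*(-6*2*(-1))) - 1*(-64207/16047) = (-6868 + 68*(-12*(-1))) + 64207/16047 = (-6868 + 68*12) + 64207/16047 = (-6868 + 816) + 64207/16047 = -6052 + 64207/16047 = -97052237/16047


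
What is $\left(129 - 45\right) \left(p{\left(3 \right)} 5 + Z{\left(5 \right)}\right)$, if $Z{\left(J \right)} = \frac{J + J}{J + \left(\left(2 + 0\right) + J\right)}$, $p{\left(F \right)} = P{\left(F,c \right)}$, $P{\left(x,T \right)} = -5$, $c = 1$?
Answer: $-2030$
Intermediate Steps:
$p{\left(F \right)} = -5$
$Z{\left(J \right)} = \frac{2 J}{2 + 2 J}$ ($Z{\left(J \right)} = \frac{2 J}{J + \left(2 + J\right)} = \frac{2 J}{2 + 2 J}$)
$\left(129 - 45\right) \left(p{\left(3 \right)} 5 + Z{\left(5 \right)}\right) = \left(129 - 45\right) \left(\left(-5\right) 5 + \frac{5}{1 + 5}\right) = 84 \left(-25 + \frac{5}{6}\right) = 84 \left(- \frac{145}{6}\right) = -2030$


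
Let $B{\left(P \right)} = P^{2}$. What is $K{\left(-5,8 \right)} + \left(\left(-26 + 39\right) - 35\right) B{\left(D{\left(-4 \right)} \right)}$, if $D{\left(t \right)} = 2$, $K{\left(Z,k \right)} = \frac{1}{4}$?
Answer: $- \frac{351}{4} \approx -87.75$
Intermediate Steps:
$K{\left(Z,k \right)} = \frac{1}{4}$
$K{\left(-5,8 \right)} + \left(\left(-26 + 39\right) - 35\right) B{\left(D{\left(-4 \right)} \right)} = \frac{1}{4} + \left(\left(-26 + 39\right) - 35\right) 2^{2} = \frac{1}{4} + \left(13 - 35\right) 4 = \frac{1}{4} - 88 = - \frac{351}{4}$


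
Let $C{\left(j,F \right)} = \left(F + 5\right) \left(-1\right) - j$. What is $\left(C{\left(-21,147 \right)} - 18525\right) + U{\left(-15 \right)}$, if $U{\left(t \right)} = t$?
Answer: $-18671$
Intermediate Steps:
$C{\left(j,F \right)} = -5 - F - j$ ($C{\left(j,F \right)} = \left(5 + F\right) \left(-1\right) - j = \left(-5 - F\right) - j = -5 - F - j$)
$\left(C{\left(-21,147 \right)} - 18525\right) + U{\left(-15 \right)} = \left(\left(-5 - 147 - -21\right) - 18525\right) - 15 = \left(\left(-5 - 147 + 21\right) - 18525\right) - 15 = \left(-131 - 18525\right) - 15 = -18656 - 15 = -18671$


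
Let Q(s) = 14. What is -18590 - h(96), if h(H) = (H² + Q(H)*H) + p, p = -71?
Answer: -29079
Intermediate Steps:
h(H) = -71 + H² + 14*H (h(H) = (H² + 14*H) - 71 = -71 + H² + 14*H)
-18590 - h(96) = -18590 - (-71 + 96² + 14*96) = -18590 - (-71 + 9216 + 1344) = -18590 - 1*10489 = -18590 - 10489 = -29079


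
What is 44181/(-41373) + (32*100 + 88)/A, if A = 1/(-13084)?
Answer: -197763827533/4597 ≈ -4.3020e+7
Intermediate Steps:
A = -1/13084 ≈ -7.6429e-5
44181/(-41373) + (32*100 + 88)/A = 44181/(-41373) + (32*100 + 88)/(-1/13084) = 44181*(-1/41373) + (3200 + 88)*(-13084) = -4909/4597 + 3288*(-13084) = -4909/4597 - 43020192 = -197763827533/4597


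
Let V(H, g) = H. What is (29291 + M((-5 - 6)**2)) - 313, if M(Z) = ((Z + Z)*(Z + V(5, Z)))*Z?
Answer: 3718510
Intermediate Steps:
M(Z) = 2*Z**2*(5 + Z) (M(Z) = ((Z + Z)*(Z + 5))*Z = ((2*Z)*(5 + Z))*Z = (2*Z*(5 + Z))*Z = 2*Z**2*(5 + Z))
(29291 + M((-5 - 6)**2)) - 313 = (29291 + 2*((-5 - 6)**2)**2*(5 + (-5 - 6)**2)) - 313 = (29291 + 2*((-11)**2)**2*(5 + (-11)**2)) - 313 = (29291 + 2*121**2*(5 + 121)) - 313 = (29291 + 2*14641*126) - 313 = (29291 + 3689532) - 313 = 3718823 - 313 = 3718510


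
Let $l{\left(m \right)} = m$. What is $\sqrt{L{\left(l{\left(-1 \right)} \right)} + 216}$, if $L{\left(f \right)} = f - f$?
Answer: $6 \sqrt{6} \approx 14.697$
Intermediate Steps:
$L{\left(f \right)} = 0$
$\sqrt{L{\left(l{\left(-1 \right)} \right)} + 216} = \sqrt{0 + 216} = \sqrt{216} = 6 \sqrt{6}$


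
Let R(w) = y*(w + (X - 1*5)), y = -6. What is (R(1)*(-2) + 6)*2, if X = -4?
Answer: -180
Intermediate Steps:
R(w) = 54 - 6*w (R(w) = -6*(w + (-4 - 1*5)) = -6*(w + (-4 - 5)) = -6*(w - 9) = -6*(-9 + w) = 54 - 6*w)
(R(1)*(-2) + 6)*2 = ((54 - 6*1)*(-2) + 6)*2 = ((54 - 6)*(-2) + 6)*2 = (48*(-2) + 6)*2 = (-96 + 6)*2 = -90*2 = -180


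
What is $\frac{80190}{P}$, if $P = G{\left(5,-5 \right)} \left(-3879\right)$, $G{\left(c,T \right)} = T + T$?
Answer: $\frac{891}{431} \approx 2.0673$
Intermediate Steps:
$G{\left(c,T \right)} = 2 T$
$P = 38790$ ($P = 2 \left(-5\right) \left(-3879\right) = \left(-10\right) \left(-3879\right) = 38790$)
$\frac{80190}{P} = \frac{80190}{38790} = 80190 \cdot \frac{1}{38790} = \frac{891}{431}$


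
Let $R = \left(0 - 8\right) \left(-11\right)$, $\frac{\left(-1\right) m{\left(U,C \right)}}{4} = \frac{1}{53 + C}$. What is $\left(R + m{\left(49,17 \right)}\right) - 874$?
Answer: $- \frac{27512}{35} \approx -786.06$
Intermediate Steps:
$m{\left(U,C \right)} = - \frac{4}{53 + C}$
$R = 88$ ($R = \left(-8\right) \left(-11\right) = 88$)
$\left(R + m{\left(49,17 \right)}\right) - 874 = \left(88 - \frac{4}{53 + 17}\right) - 874 = \left(88 - \frac{4}{70}\right) - 874 = \left(88 - \frac{2}{35}\right) - 874 = \frac{3078}{35} - 874 = - \frac{27512}{35}$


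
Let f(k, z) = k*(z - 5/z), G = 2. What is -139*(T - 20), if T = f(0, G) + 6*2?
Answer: 1112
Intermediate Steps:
T = 12 (T = 0*(-5 + 2²)/2 + 6*2 = 0*(½)*(-5 + 4) + 12 = 0*(½)*(-1) + 12 = 0 + 12 = 12)
-139*(T - 20) = -139*(12 - 20) = -139*(-8) = 1112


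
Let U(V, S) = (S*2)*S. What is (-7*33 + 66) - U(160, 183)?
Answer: -67143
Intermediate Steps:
U(V, S) = 2*S**2 (U(V, S) = (2*S)*S = 2*S**2)
(-7*33 + 66) - U(160, 183) = (-7*33 + 66) - 2*183**2 = (-231 + 66) - 2*33489 = -165 - 1*66978 = -165 - 66978 = -67143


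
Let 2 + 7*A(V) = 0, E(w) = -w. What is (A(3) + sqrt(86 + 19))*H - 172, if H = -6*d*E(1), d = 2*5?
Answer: -1324/7 + 60*sqrt(105) ≈ 425.67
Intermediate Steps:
A(V) = -2/7 (A(V) = -2/7 + (1/7)*0 = -2/7 + 0 = -2/7)
d = 10
H = 60 (H = -6*10*(-1*1) = -60*(-1) = -1*(-60) = 60)
(A(3) + sqrt(86 + 19))*H - 172 = (-2/7 + sqrt(86 + 19))*60 - 172 = (-2/7 + sqrt(105))*60 - 172 = (-120/7 + 60*sqrt(105)) - 172 = -1324/7 + 60*sqrt(105)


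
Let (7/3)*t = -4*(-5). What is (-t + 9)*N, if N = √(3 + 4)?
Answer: 3*√7/7 ≈ 1.1339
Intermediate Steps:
t = 60/7 (t = 3*(-4*(-5))/7 = (3/7)*20 = 60/7 ≈ 8.5714)
N = √7 ≈ 2.6458
(-t + 9)*N = (-1*60/7 + 9)*√7 = (-60/7 + 9)*√7 = 3*√7/7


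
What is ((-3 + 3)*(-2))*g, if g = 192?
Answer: 0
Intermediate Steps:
((-3 + 3)*(-2))*g = ((-3 + 3)*(-2))*192 = (0*(-2))*192 = 0*192 = 0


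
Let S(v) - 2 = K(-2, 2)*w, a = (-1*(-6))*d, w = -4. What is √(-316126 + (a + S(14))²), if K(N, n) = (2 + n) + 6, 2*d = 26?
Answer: I*√314526 ≈ 560.83*I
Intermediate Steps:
d = 13 (d = (½)*26 = 13)
K(N, n) = 8 + n
a = 78 (a = -1*(-6)*13 = 6*13 = 78)
S(v) = -38 (S(v) = 2 + (8 + 2)*(-4) = 2 + 10*(-4) = 2 - 40 = -38)
√(-316126 + (a + S(14))²) = √(-316126 + (78 - 38)²) = √(-316126 + 40²) = √(-316126 + 1600) = √(-314526) = I*√314526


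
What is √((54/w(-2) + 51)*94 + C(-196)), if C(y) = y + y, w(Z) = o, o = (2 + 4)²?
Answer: √4543 ≈ 67.402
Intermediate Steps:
o = 36 (o = 6² = 36)
w(Z) = 36
C(y) = 2*y
√((54/w(-2) + 51)*94 + C(-196)) = √((54/36 + 51)*94 + 2*(-196)) = √((54*(1/36) + 51)*94 - 392) = √((3/2 + 51)*94 - 392) = √((105/2)*94 - 392) = √(4935 - 392) = √4543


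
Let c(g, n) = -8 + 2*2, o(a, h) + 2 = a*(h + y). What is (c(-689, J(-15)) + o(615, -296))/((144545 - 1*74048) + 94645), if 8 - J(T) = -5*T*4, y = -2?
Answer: -91638/82571 ≈ -1.1098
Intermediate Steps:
J(T) = 8 + 20*T (J(T) = 8 - (-5*T)*4 = 8 - (-20)*T = 8 + 20*T)
o(a, h) = -2 + a*(-2 + h) (o(a, h) = -2 + a*(h - 2) = -2 + a*(-2 + h))
c(g, n) = -4 (c(g, n) = -8 + 4 = -4)
(c(-689, J(-15)) + o(615, -296))/((144545 - 1*74048) + 94645) = (-4 + (-2 - 2*615 + 615*(-296)))/((144545 - 1*74048) + 94645) = (-4 + (-2 - 1230 - 182040))/((144545 - 74048) + 94645) = (-4 - 183272)/(70497 + 94645) = -183276/165142 = -183276*1/165142 = -91638/82571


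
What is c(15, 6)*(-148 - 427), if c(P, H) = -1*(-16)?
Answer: -9200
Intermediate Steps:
c(P, H) = 16
c(15, 6)*(-148 - 427) = 16*(-148 - 427) = 16*(-575) = -9200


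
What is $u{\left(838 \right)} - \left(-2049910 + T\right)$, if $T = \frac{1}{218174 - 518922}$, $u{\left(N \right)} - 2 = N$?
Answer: $\frac{616758961001}{300748} \approx 2.0508 \cdot 10^{6}$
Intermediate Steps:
$u{\left(N \right)} = 2 + N$
$T = - \frac{1}{300748}$ ($T = \frac{1}{-300748} = - \frac{1}{300748} \approx -3.325 \cdot 10^{-6}$)
$u{\left(838 \right)} - \left(-2049910 + T\right) = \left(2 + 838\right) + \left(2049910 - - \frac{1}{300748}\right) = 840 + \left(2049910 + \frac{1}{300748}\right) = 840 + \frac{616506332681}{300748} = \frac{616758961001}{300748}$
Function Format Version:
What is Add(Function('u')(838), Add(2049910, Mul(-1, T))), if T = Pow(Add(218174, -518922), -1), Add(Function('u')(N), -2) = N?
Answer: Rational(616758961001, 300748) ≈ 2.0508e+6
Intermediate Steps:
Function('u')(N) = Add(2, N)
T = Rational(-1, 300748) (T = Pow(-300748, -1) = Rational(-1, 300748) ≈ -3.3250e-6)
Add(Function('u')(838), Add(2049910, Mul(-1, T))) = Add(Add(2, 838), Add(2049910, Mul(-1, Rational(-1, 300748)))) = Add(840, Add(2049910, Rational(1, 300748))) = Add(840, Rational(616506332681, 300748)) = Rational(616758961001, 300748)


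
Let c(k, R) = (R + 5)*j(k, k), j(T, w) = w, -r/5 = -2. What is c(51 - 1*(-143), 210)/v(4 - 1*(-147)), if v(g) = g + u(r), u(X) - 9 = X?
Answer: 4171/17 ≈ 245.35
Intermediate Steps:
r = 10 (r = -5*(-2) = 10)
u(X) = 9 + X
c(k, R) = k*(5 + R) (c(k, R) = (R + 5)*k = (5 + R)*k = k*(5 + R))
v(g) = 19 + g (v(g) = g + (9 + 10) = g + 19 = 19 + g)
c(51 - 1*(-143), 210)/v(4 - 1*(-147)) = ((51 - 1*(-143))*(5 + 210))/(19 + (4 - 1*(-147))) = ((51 + 143)*215)/(19 + (4 + 147)) = (194*215)/(19 + 151) = 41710/170 = 41710*(1/170) = 4171/17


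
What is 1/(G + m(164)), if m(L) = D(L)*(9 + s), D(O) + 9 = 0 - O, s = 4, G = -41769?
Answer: -1/44018 ≈ -2.2718e-5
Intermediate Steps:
D(O) = -9 - O (D(O) = -9 + (0 - O) = -9 - O)
m(L) = -117 - 13*L (m(L) = (-9 - L)*(9 + 4) = (-9 - L)*13 = -117 - 13*L)
1/(G + m(164)) = 1/(-41769 + (-117 - 13*164)) = 1/(-41769 + (-117 - 2132)) = 1/(-41769 - 2249) = 1/(-44018) = -1/44018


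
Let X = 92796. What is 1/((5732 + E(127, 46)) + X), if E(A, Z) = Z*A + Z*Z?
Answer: 1/106486 ≈ 9.3909e-6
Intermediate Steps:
E(A, Z) = Z² + A*Z (E(A, Z) = A*Z + Z² = Z² + A*Z)
1/((5732 + E(127, 46)) + X) = 1/((5732 + 46*(127 + 46)) + 92796) = 1/((5732 + 46*173) + 92796) = 1/((5732 + 7958) + 92796) = 1/(13690 + 92796) = 1/106486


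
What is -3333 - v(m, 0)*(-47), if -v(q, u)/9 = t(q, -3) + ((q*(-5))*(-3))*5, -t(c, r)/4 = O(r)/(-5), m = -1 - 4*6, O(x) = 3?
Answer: 3943884/5 ≈ 7.8878e+5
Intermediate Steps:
m = -25 (m = -1 - 24 = -25)
t(c, r) = 12/5 (t(c, r) = -12/(-5) = -12*(-1)/5 = -4*(-⅗) = 12/5)
v(q, u) = -108/5 - 675*q (v(q, u) = -9*(12/5 + ((q*(-5))*(-3))*5) = -9*(12/5 + (-5*q*(-3))*5) = -9*(12/5 + (15*q)*5) = -9*(12/5 + 75*q) = -108/5 - 675*q)
-3333 - v(m, 0)*(-47) = -3333 - (-108/5 - 675*(-25))*(-47) = -3333 - (-108/5 + 16875)*(-47) = -3333 - 84267*(-47)/5 = -3333 - 1*(-3960549/5) = -3333 + 3960549/5 = 3943884/5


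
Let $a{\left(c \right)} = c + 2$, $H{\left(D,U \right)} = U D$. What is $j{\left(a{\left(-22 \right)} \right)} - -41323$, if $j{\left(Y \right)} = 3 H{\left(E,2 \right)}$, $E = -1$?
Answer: $41317$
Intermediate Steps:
$H{\left(D,U \right)} = D U$
$a{\left(c \right)} = 2 + c$
$j{\left(Y \right)} = -6$ ($j{\left(Y \right)} = 3 \left(\left(-1\right) 2\right) = 3 \left(-2\right) = -6$)
$j{\left(a{\left(-22 \right)} \right)} - -41323 = -6 - -41323 = -6 + 41323 = 41317$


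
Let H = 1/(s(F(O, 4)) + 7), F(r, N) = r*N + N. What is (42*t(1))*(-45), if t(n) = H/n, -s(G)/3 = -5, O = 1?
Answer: -945/11 ≈ -85.909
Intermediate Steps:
F(r, N) = N + N*r (F(r, N) = N*r + N = N + N*r)
s(G) = 15 (s(G) = -3*(-5) = 15)
H = 1/22 (H = 1/(15 + 7) = 1/22 ≈ 0.045455)
t(n) = 1/(22*n)
(42*t(1))*(-45) = (42*((1/22)/1))*(-45) = (42*((1/22)*1))*(-45) = (42*(1/22))*(-45) = (21/11)*(-45) = -945/11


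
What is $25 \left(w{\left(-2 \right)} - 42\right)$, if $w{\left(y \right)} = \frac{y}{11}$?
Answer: $- \frac{11600}{11} \approx -1054.5$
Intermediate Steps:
$w{\left(y \right)} = \frac{y}{11}$ ($w{\left(y \right)} = y \frac{1}{11} = \frac{y}{11}$)
$25 \left(w{\left(-2 \right)} - 42\right) = 25 \left(\frac{1}{11} \left(-2\right) - 42\right) = 25 \left(- \frac{2}{11} - 42\right) = 25 \left(- \frac{464}{11}\right) = - \frac{11600}{11}$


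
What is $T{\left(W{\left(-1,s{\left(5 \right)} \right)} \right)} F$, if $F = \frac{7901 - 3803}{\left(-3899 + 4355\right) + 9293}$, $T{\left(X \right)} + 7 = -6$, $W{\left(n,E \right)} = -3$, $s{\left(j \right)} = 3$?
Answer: $- \frac{53274}{9749} \approx -5.4646$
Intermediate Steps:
$T{\left(X \right)} = -13$ ($T{\left(X \right)} = -7 - 6 = -13$)
$F = \frac{4098}{9749}$ ($F = \frac{4098}{456 + 9293} = \frac{4098}{9749} \approx 0.42035$)
$T{\left(W{\left(-1,s{\left(5 \right)} \right)} \right)} F = \left(-13\right) \frac{4098}{9749} = - \frac{53274}{9749}$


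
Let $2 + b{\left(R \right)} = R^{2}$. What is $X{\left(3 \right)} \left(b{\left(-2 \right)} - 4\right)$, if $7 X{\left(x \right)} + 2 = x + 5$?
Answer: $- \frac{12}{7} \approx -1.7143$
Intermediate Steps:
$b{\left(R \right)} = -2 + R^{2}$
$X{\left(x \right)} = \frac{3}{7} + \frac{x}{7}$ ($X{\left(x \right)} = - \frac{2}{7} + \frac{x + 5}{7} = - \frac{2}{7} + \frac{5 + x}{7} = - \frac{2}{7} + \left(\frac{5}{7} + \frac{x}{7}\right) = \frac{3}{7} + \frac{x}{7}$)
$X{\left(3 \right)} \left(b{\left(-2 \right)} - 4\right) = \left(\frac{3}{7} + \frac{1}{7} \cdot 3\right) \left(\left(-2 + \left(-2\right)^{2}\right) - 4\right) = \left(\frac{3}{7} + \frac{3}{7}\right) \left(\left(-2 + 4\right) - 4\right) = \frac{6 \left(2 - 4\right)}{7} = \frac{6}{7} \left(-2\right) = - \frac{12}{7}$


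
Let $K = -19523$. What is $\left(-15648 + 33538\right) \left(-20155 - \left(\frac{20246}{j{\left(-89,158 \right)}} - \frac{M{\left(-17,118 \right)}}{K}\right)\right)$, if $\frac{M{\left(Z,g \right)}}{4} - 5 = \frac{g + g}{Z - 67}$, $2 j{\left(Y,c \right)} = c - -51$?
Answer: $- \frac{31193208113754530}{85686447} \approx -3.6404 \cdot 10^{8}$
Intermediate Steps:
$j{\left(Y,c \right)} = \frac{51}{2} + \frac{c}{2}$ ($j{\left(Y,c \right)} = \frac{c - -51}{2} = \frac{c + 51}{2} = \frac{51 + c}{2} = \frac{51}{2} + \frac{c}{2}$)
$M{\left(Z,g \right)} = 20 + \frac{8 g}{-67 + Z}$ ($M{\left(Z,g \right)} = 20 + 4 \frac{g + g}{Z - 67} = 20 + 4 \frac{2 g}{-67 + Z} = 20 + \frac{8 g}{-67 + Z}$)
$\left(-15648 + 33538\right) \left(-20155 - \left(\frac{20246}{j{\left(-89,158 \right)}} - \frac{M{\left(-17,118 \right)}}{K}\right)\right) = \left(-15648 + 33538\right) \left(-20155 + \left(- \frac{20246}{\frac{51}{2} + \frac{1}{2} \cdot 158} + \frac{4 \frac{1}{-67 - 17} \left(-335 + 2 \cdot 118 + 5 \left(-17\right)\right)}{-19523}\right)\right) = 17890 \left(-20155 + \left(- \frac{20246}{\frac{51}{2} + 79} + \frac{4 \left(-335 + 236 - 85\right)}{-84} \left(- \frac{1}{19523}\right)\right)\right) = 17890 \left(-20155 - \left(\frac{40492}{209} - 4 \left(- \frac{1}{84}\right) \left(-184\right) \left(- \frac{1}{19523}\right)\right)\right) = 17890 \left(-20155 + \left(\left(-20246\right) \frac{2}{209} + \frac{184}{21} \left(- \frac{1}{19523}\right)\right)\right) = 17890 \left(-20155 - \frac{16601070092}{85686447}\right) = 17890 \left(- \frac{1743611409377}{85686447}\right) = - \frac{31193208113754530}{85686447}$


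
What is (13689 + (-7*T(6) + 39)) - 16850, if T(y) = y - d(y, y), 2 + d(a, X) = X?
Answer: -3136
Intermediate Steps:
d(a, X) = -2 + X
T(y) = 2 (T(y) = y - (-2 + y) = y + (2 - y) = 2)
(13689 + (-7*T(6) + 39)) - 16850 = (13689 + (-7*2 + 39)) - 16850 = (13689 + (-14 + 39)) - 16850 = (13689 + 25) - 16850 = 13714 - 16850 = -3136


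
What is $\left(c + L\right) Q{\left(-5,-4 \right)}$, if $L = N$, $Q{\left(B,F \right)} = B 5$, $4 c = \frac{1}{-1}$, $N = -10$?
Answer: $\frac{1025}{4} \approx 256.25$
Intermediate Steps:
$c = - \frac{1}{4}$ ($c = \frac{1}{4 \left(-1\right)} = \frac{1}{4} \left(-1\right) = - \frac{1}{4} \approx -0.25$)
$Q{\left(B,F \right)} = 5 B$
$L = -10$
$\left(c + L\right) Q{\left(-5,-4 \right)} = \left(- \frac{1}{4} - 10\right) 5 \left(-5\right) = \left(- \frac{41}{4}\right) \left(-25\right) = \frac{1025}{4}$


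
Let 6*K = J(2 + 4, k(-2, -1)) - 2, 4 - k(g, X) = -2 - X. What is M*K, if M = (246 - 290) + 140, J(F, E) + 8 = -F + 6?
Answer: -160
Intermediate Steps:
k(g, X) = 6 + X (k(g, X) = 4 - (-2 - X) = 4 + (2 + X) = 6 + X)
J(F, E) = -2 - F (J(F, E) = -8 + (-F + 6) = -8 + (6 - F) = -2 - F)
K = -5/3 (K = ((-2 - (2 + 4)) - 2)/6 = ((-2 - 1*6) - 2)/6 = ((-2 - 6) - 2)/6 = (-8 - 2)/6 = (1/6)*(-10) = -5/3 ≈ -1.6667)
M = 96 (M = -44 + 140 = 96)
M*K = 96*(-5/3) = -160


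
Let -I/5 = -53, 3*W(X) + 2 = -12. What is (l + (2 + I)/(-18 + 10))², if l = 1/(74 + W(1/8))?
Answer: 48149721/43264 ≈ 1112.9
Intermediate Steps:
W(X) = -14/3 (W(X) = -⅔ + (⅓)*(-12) = -⅔ - 4 = -14/3)
I = 265 (I = -5*(-53) = 265)
l = 3/208 (l = 1/(74 - 14/3) = 1/(208/3) = 3/208 ≈ 0.014423)
(l + (2 + I)/(-18 + 10))² = (3/208 + (2 + 265)/(-18 + 10))² = (3/208 + 267/(-8))² = (3/208 + 267*(-⅛))² = (3/208 - 267/8)² = (-6939/208)² = 48149721/43264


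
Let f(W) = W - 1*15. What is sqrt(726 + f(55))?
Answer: sqrt(766) ≈ 27.677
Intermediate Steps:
f(W) = -15 + W (f(W) = W - 15 = -15 + W)
sqrt(726 + f(55)) = sqrt(726 + (-15 + 55)) = sqrt(726 + 40) = sqrt(766)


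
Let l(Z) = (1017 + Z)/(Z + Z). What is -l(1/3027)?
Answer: -1539230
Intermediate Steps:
l(Z) = (1017 + Z)/(2*Z) (l(Z) = (1017 + Z)/((2*Z)) = (1017 + Z)*(1/(2*Z)) = (1017 + Z)/(2*Z))
-l(1/3027) = -(1017 + 1/3027)/(2*(1/3027)) = -(1017 + 1/3027)/(2*1/3027) = -3027*3078460/(2*3027) = -1*1539230 = -1539230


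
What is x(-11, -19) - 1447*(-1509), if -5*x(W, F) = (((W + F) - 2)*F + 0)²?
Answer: 10547951/5 ≈ 2.1096e+6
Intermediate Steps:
x(W, F) = -F²*(-2 + F + W)²/5 (x(W, F) = -(((W + F) - 2)*F + 0)²/5 = -(((F + W) - 2)*F + 0)²/5 = -((-2 + F + W)*F + 0)²/5 = -(F*(-2 + F + W) + 0)²/5 = -F²*(-2 + F + W)²/5)
x(-11, -19) - 1447*(-1509) = -⅕*(-19)²*(-2 - 19 - 11)² - 1447*(-1509) = -⅕*361*(-32)² + 2183523 = -⅕*361*1024 + 2183523 = -369664/5 + 2183523 = 10547951/5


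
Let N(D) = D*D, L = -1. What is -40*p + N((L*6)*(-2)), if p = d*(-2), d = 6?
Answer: 624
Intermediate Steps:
N(D) = D²
p = -12 (p = 6*(-2) = -12)
-40*p + N((L*6)*(-2)) = -40*(-12) + (-1*6*(-2))² = 480 + (-6*(-2))² = 480 + 12² = 480 + 144 = 624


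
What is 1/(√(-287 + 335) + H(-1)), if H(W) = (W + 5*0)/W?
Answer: -1/47 + 4*√3/47 ≈ 0.12613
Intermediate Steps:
H(W) = 1 (H(W) = (W + 0)/W = W/W = 1)
1/(√(-287 + 335) + H(-1)) = 1/(√(-287 + 335) + 1) = 1/(√48 + 1) = 1/(4*√3 + 1) = 1/(1 + 4*√3)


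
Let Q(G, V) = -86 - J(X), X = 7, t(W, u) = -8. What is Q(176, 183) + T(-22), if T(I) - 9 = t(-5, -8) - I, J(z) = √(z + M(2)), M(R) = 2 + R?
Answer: -63 - √11 ≈ -66.317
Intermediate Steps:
J(z) = √(4 + z) (J(z) = √(z + (2 + 2)) = √(z + 4) = √(4 + z))
Q(G, V) = -86 - √11 (Q(G, V) = -86 - √(4 + 7) = -86 - √11)
T(I) = 1 - I (T(I) = 9 + (-8 - I) = 1 - I)
Q(176, 183) + T(-22) = (-86 - √11) + (1 - 1*(-22)) = (-86 - √11) + (1 + 22) = (-86 - √11) + 23 = -63 - √11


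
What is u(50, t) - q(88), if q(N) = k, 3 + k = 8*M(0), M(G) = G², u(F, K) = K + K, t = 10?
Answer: 23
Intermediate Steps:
u(F, K) = 2*K
k = -3 (k = -3 + 8*0² = -3 + 8*0 = -3 + 0 = -3)
q(N) = -3
u(50, t) - q(88) = 2*10 - 1*(-3) = 20 + 3 = 23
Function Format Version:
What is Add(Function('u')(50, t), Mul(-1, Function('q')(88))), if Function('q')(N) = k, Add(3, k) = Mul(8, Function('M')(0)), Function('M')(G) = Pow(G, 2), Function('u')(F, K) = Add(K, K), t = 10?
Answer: 23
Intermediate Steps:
Function('u')(F, K) = Mul(2, K)
k = -3 (k = Add(-3, Mul(8, Pow(0, 2))) = Add(-3, Mul(8, 0)) = Add(-3, 0) = -3)
Function('q')(N) = -3
Add(Function('u')(50, t), Mul(-1, Function('q')(88))) = Add(Mul(2, 10), Mul(-1, -3)) = Add(20, 3) = 23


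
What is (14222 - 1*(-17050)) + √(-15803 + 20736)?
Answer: 31272 + √4933 ≈ 31342.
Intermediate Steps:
(14222 - 1*(-17050)) + √(-15803 + 20736) = (14222 + 17050) + √4933 = 31272 + √4933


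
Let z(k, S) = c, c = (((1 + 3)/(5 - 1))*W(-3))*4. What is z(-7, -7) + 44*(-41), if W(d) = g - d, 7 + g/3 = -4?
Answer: -1924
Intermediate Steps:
g = -33 (g = -21 + 3*(-4) = -21 - 12 = -33)
W(d) = -33 - d
c = -120 (c = (((1 + 3)/(5 - 1))*(-33 - 1*(-3)))*4 = ((4/4)*(-33 + 3))*4 = ((4*(1/4))*(-30))*4 = (1*(-30))*4 = -30*4 = -120)
z(k, S) = -120
z(-7, -7) + 44*(-41) = -120 + 44*(-41) = -120 - 1804 = -1924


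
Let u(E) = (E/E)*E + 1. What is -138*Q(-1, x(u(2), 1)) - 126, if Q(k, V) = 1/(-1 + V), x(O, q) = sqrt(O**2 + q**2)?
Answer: -424/3 - 46*sqrt(10)/3 ≈ -189.82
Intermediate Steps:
u(E) = 1 + E (u(E) = 1*E + 1 = E + 1 = 1 + E)
-138*Q(-1, x(u(2), 1)) - 126 = -138/(-1 + sqrt((1 + 2)**2 + 1**2)) - 126 = -138/(-1 + sqrt(3**2 + 1)) - 126 = -138/(-1 + sqrt(9 + 1)) - 126 = -138/(-1 + sqrt(10)) - 126 = -126 - 138/(-1 + sqrt(10))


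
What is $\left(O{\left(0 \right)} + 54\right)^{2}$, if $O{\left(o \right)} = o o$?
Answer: $2916$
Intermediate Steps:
$O{\left(o \right)} = o^{2}$
$\left(O{\left(0 \right)} + 54\right)^{2} = \left(0^{2} + 54\right)^{2} = \left(0 + 54\right)^{2} = 54^{2} = 2916$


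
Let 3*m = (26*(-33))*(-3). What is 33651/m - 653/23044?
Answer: 129148895/3295292 ≈ 39.192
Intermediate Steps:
m = 858 (m = ((26*(-33))*(-3))/3 = (-858*(-3))/3 = (⅓)*2574 = 858)
33651/m - 653/23044 = 33651/858 - 653/23044 = 33651*(1/858) - 653*1/23044 = 11217/286 - 653/23044 = 129148895/3295292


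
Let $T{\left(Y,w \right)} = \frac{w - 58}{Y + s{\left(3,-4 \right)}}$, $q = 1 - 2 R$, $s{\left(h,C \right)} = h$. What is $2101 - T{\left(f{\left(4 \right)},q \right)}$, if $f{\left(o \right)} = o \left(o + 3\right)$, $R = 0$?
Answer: $\frac{65188}{31} \approx 2102.8$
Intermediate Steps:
$f{\left(o \right)} = o \left(3 + o\right)$
$q = 1$ ($q = 1 - 0 = 1 + 0 = 1$)
$T{\left(Y,w \right)} = \frac{-58 + w}{3 + Y}$ ($T{\left(Y,w \right)} = \frac{w - 58}{Y + 3} = \frac{-58 + w}{3 + Y}$)
$2101 - T{\left(f{\left(4 \right)},q \right)} = 2101 - \frac{-58 + 1}{3 + 4 \left(3 + 4\right)} = 2101 - \frac{1}{3 + 4 \cdot 7} \left(-57\right) = 2101 - \frac{1}{3 + 28} \left(-57\right) = 2101 - \frac{1}{31} \left(-57\right) = 2101 - - \frac{57}{31} = 2101 + \frac{57}{31} = \frac{65188}{31}$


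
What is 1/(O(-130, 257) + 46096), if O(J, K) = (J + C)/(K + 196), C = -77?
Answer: 151/6960427 ≈ 2.1694e-5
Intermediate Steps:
O(J, K) = (-77 + J)/(196 + K) (O(J, K) = (J - 77)/(K + 196) = (-77 + J)/(196 + K))
1/(O(-130, 257) + 46096) = 1/((-77 - 130)/(196 + 257) + 46096) = 1/(-207/453 + 46096) = 1/((1/453)*(-207) + 46096) = 1/(-69/151 + 46096) = 1/(6960427/151) = 151/6960427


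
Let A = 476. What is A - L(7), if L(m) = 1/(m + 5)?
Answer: 5711/12 ≈ 475.92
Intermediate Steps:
L(m) = 1/(5 + m)
A - L(7) = 476 - 1/(5 + 7) = 476 - 1/12 = 5711/12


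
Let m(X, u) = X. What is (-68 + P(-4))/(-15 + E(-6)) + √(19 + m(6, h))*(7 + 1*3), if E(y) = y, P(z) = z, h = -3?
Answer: 374/7 ≈ 53.429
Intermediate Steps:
(-68 + P(-4))/(-15 + E(-6)) + √(19 + m(6, h))*(7 + 1*3) = (-68 - 4)/(-15 - 6) + √(19 + 6)*(7 + 1*3) = -72/(-21) + √25*(7 + 3) = -72*(-1/21) + 5*10 = 24/7 + 50 = 374/7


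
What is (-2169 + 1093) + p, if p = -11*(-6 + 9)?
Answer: -1109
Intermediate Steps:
p = -33 (p = -11*3 = -33)
(-2169 + 1093) + p = (-2169 + 1093) - 33 = -1076 - 33 = -1109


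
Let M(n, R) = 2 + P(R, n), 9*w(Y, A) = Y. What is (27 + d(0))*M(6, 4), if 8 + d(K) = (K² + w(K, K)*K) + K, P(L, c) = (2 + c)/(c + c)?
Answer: 152/3 ≈ 50.667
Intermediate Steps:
P(L, c) = (2 + c)/(2*c) (P(L, c) = (2 + c)/((2*c)) = (2 + c)*(1/(2*c)) = (2 + c)/(2*c))
w(Y, A) = Y/9
M(n, R) = 2 + (2 + n)/(2*n)
d(K) = -8 + K + 10*K²/9 (d(K) = -8 + ((K² + (K/9)*K) + K) = -8 + ((K² + K²/9) + K) = -8 + (10*K²/9 + K) = -8 + (K + 10*K²/9) = -8 + K + 10*K²/9)
(27 + d(0))*M(6, 4) = (27 + (-8 + 0 + (10/9)*0²))*(5/2 + 1/6) = (27 + (-8 + 0 + (10/9)*0))*(5/2 + ⅙) = (27 + (-8 + 0 + 0))*(8/3) = (27 - 8)*(8/3) = 19*(8/3) = 152/3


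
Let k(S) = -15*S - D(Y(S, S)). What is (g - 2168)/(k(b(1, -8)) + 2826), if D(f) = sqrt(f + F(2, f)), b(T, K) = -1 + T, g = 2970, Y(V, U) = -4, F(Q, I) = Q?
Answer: 1133226/3993139 + 401*I*sqrt(2)/3993139 ≈ 0.28379 + 0.00014202*I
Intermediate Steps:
D(f) = sqrt(2 + f) (D(f) = sqrt(f + 2) = sqrt(2 + f))
k(S) = -15*S - I*sqrt(2) (k(S) = -15*S - sqrt(2 - 4) = -15*S - sqrt(-2) = -15*S - I*sqrt(2))
(g - 2168)/(k(b(1, -8)) + 2826) = (2970 - 2168)/((-15*(-1 + 1) - I*sqrt(2)) + 2826) = 802/((-15*0 - I*sqrt(2)) + 2826) = 802/((0 - I*sqrt(2)) + 2826) = 802/(-I*sqrt(2) + 2826) = 802/(2826 - I*sqrt(2))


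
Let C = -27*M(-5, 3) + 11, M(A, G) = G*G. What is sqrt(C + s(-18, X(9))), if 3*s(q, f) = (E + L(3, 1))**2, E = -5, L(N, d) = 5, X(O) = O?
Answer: 2*I*sqrt(58) ≈ 15.232*I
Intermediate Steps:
M(A, G) = G**2
s(q, f) = 0 (s(q, f) = (-5 + 5)**2/3 = (1/3)*0**2 = (1/3)*0 = 0)
C = -232 (C = -27*3**2 + 11 = -27*9 + 11 = -243 + 11 = -232)
sqrt(C + s(-18, X(9))) = sqrt(-232 + 0) = sqrt(-232) = 2*I*sqrt(58)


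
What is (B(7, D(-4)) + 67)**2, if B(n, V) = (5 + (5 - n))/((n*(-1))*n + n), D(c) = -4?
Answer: 877969/196 ≈ 4479.4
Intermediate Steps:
B(n, V) = (10 - n)/(n - n**2) (B(n, V) = (10 - n)/((-n)*n + n) = (10 - n)/(-n**2 + n) = (10 - n)/(n - n**2))
(B(7, D(-4)) + 67)**2 = ((-10 + 7)/(7*(-1 + 7)) + 67)**2 = ((1/7)*(-3)/6 + 67)**2 = ((1/7)*(1/6)*(-3) + 67)**2 = (-1/14 + 67)**2 = (937/14)**2 = 877969/196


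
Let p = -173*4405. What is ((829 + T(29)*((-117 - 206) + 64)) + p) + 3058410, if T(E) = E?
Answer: 2289663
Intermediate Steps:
p = -762065
((829 + T(29)*((-117 - 206) + 64)) + p) + 3058410 = ((829 + 29*((-117 - 206) + 64)) - 762065) + 3058410 = ((829 + 29*(-323 + 64)) - 762065) + 3058410 = ((829 + 29*(-259)) - 762065) + 3058410 = ((829 - 7511) - 762065) + 3058410 = (-6682 - 762065) + 3058410 = -768747 + 3058410 = 2289663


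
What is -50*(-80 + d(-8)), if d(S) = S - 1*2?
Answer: 4500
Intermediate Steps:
d(S) = -2 + S (d(S) = S - 2 = -2 + S)
-50*(-80 + d(-8)) = -50*(-80 + (-2 - 8)) = -50*(-80 - 10) = -50*(-90) = 4500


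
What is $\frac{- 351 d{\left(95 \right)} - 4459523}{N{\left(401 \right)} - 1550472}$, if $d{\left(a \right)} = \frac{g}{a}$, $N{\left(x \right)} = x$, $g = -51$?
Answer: $\frac{423636784}{147256745} \approx 2.8769$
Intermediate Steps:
$d{\left(a \right)} = - \frac{51}{a}$
$\frac{- 351 d{\left(95 \right)} - 4459523}{N{\left(401 \right)} - 1550472} = \frac{- 351 \left(- \frac{51}{95}\right) - 4459523}{401 - 1550472} = \frac{- 351 \left(\left(-51\right) \frac{1}{95}\right) - 4459523}{-1550071} = \left(\left(-351\right) \left(- \frac{51}{95}\right) - 4459523\right) \left(- \frac{1}{1550071}\right) = \left(\frac{17901}{95} - 4459523\right) \left(- \frac{1}{1550071}\right) = \left(- \frac{423636784}{95}\right) \left(- \frac{1}{1550071}\right) = \frac{423636784}{147256745}$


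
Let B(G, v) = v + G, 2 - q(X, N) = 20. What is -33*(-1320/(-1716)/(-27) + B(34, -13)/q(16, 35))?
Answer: 9229/234 ≈ 39.440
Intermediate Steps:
q(X, N) = -18 (q(X, N) = 2 - 1*20 = 2 - 20 = -18)
B(G, v) = G + v
-33*(-1320/(-1716)/(-27) + B(34, -13)/q(16, 35)) = -33*(-1320/(-1716)/(-27) + (34 - 13)/(-18)) = -33*(-1320*(-1/1716)*(-1/27) + 21*(-1/18)) = -33*((10/13)*(-1/27) - 7/6) = -33*(-10/351 - 7/6) = -33*(-839/702) = 9229/234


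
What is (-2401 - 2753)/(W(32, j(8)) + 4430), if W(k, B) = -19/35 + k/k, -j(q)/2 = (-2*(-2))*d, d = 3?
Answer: -90195/77533 ≈ -1.1633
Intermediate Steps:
j(q) = -24 (j(q) = -2*(-2*(-2))*3 = -8*3 = -2*12 = -24)
W(k, B) = 16/35 (W(k, B) = -19*1/35 + 1 = -19/35 + 1 = 16/35)
(-2401 - 2753)/(W(32, j(8)) + 4430) = (-2401 - 2753)/(16/35 + 4430) = -5154/155066/35 = -5154*35/155066 = -90195/77533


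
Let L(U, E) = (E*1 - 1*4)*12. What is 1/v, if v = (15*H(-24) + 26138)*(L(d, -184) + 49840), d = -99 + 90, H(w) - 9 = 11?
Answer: 1/1258025792 ≈ 7.9490e-10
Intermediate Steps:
H(w) = 20 (H(w) = 9 + 11 = 20)
d = -9
L(U, E) = -48 + 12*E (L(U, E) = (E - 4)*12 = (-4 + E)*12 = -48 + 12*E)
v = 1258025792 (v = (15*20 + 26138)*((-48 + 12*(-184)) + 49840) = (300 + 26138)*((-48 - 2208) + 49840) = 26438*(-2256 + 49840) = 26438*47584 = 1258025792)
1/v = 1/1258025792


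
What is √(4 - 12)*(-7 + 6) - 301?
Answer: -301 - 2*I*√2 ≈ -301.0 - 2.8284*I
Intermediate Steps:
√(4 - 12)*(-7 + 6) - 301 = √(-8)*(-1) - 301 = (2*I*√2)*(-1) - 301 = -2*I*√2 - 301 = -301 - 2*I*√2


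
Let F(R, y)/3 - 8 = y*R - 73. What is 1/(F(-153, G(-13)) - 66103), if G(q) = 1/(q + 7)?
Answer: -2/132443 ≈ -1.5101e-5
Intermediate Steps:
G(q) = 1/(7 + q)
F(R, y) = -195 + 3*R*y (F(R, y) = 24 + 3*(y*R - 73) = 24 + 3*(R*y - 73) = 24 + 3*(-73 + R*y) = 24 + (-219 + 3*R*y) = -195 + 3*R*y)
1/(F(-153, G(-13)) - 66103) = 1/((-195 + 3*(-153)/(7 - 13)) - 66103) = 1/((-195 + 3*(-153)/(-6)) - 66103) = 1/((-195 + 3*(-153)*(-⅙)) - 66103) = 1/((-195 + 153/2) - 66103) = 1/(-237/2 - 66103) = 1/(-132443/2) = -2/132443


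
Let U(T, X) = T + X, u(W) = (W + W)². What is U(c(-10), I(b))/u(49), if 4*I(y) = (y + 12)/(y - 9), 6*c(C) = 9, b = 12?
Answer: 1/2744 ≈ 0.00036443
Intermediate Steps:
c(C) = 3/2 (c(C) = (⅙)*9 = 3/2)
I(y) = (12 + y)/(4*(-9 + y)) (I(y) = ((y + 12)/(y - 9))/4 = ((12 + y)/(-9 + y))/4 = (12 + y)/(4*(-9 + y)))
u(W) = 4*W² (u(W) = (2*W)² = 4*W²)
U(c(-10), I(b))/u(49) = (3/2 + (12 + 12)/(4*(-9 + 12)))/((4*49²)) = (3/2 + (¼)*24/3)/((4*2401)) = (3/2 + (¼)*(⅓)*24)/9604 = (3/2 + 2)*(1/9604) = (7/2)*(1/9604) = 1/2744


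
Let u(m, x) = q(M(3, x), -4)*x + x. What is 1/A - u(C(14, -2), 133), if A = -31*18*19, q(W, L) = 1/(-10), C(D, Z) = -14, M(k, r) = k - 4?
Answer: -3172651/26505 ≈ -119.70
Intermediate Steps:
M(k, r) = -4 + k
q(W, L) = -⅒
A = -10602 (A = -558*19 = -10602)
u(m, x) = 9*x/10 (u(m, x) = -x/10 + x = 9*x/10)
1/A - u(C(14, -2), 133) = 1/(-10602) - 9*133/10 = -1/10602 - 1*1197/10 = -1/10602 - 1197/10 = -3172651/26505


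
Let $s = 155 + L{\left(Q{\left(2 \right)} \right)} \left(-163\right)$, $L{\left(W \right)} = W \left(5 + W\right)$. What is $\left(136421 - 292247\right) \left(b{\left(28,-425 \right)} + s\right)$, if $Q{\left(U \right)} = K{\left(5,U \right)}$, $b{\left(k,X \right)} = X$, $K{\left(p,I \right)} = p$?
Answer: $1312054920$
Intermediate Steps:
$Q{\left(U \right)} = 5$
$s = -7995$ ($s = 155 + 5 \left(5 + 5\right) \left(-163\right) = 155 + 5 \cdot 10 \left(-163\right) = 155 + 50 \left(-163\right) = 155 - 8150 = -7995$)
$\left(136421 - 292247\right) \left(b{\left(28,-425 \right)} + s\right) = \left(136421 - 292247\right) \left(-425 - 7995\right) = \left(-155826\right) \left(-8420\right) = 1312054920$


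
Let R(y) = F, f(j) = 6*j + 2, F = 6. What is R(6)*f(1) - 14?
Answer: 34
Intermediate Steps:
f(j) = 2 + 6*j
R(y) = 6
R(6)*f(1) - 14 = 6*(2 + 6*1) - 14 = 6*(2 + 6) - 14 = 6*8 - 14 = 48 - 14 = 34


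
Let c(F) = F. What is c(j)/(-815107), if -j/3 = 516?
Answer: 1548/815107 ≈ 0.0018991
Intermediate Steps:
j = -1548 (j = -3*516 = -1548)
c(j)/(-815107) = -1548/(-815107) = -1548*(-1/815107) = 1548/815107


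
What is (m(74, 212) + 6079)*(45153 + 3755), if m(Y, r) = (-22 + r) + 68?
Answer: 309929996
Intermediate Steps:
m(Y, r) = 46 + r
(m(74, 212) + 6079)*(45153 + 3755) = ((46 + 212) + 6079)*(45153 + 3755) = (258 + 6079)*48908 = 6337*48908 = 309929996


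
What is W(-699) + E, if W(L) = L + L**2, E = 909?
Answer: 488811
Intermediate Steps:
W(-699) + E = -699*(1 - 699) + 909 = -699*(-698) + 909 = 487902 + 909 = 488811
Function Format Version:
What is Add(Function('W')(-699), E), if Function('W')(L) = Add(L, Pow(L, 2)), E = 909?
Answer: 488811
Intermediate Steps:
Add(Function('W')(-699), E) = Add(Mul(-699, Add(1, -699)), 909) = Add(Mul(-699, -698), 909) = Add(487902, 909) = 488811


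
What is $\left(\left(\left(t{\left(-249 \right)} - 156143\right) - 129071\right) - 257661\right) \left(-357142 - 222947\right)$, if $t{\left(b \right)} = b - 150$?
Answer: $315147271386$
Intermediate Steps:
$t{\left(b \right)} = -150 + b$ ($t{\left(b \right)} = b - 150 = -150 + b$)
$\left(\left(\left(t{\left(-249 \right)} - 156143\right) - 129071\right) - 257661\right) \left(-357142 - 222947\right) = \left(\left(\left(\left(-150 - 249\right) - 156143\right) - 129071\right) - 257661\right) \left(-357142 - 222947\right) = \left(\left(\left(-399 - 156143\right) - 129071\right) - 257661\right) \left(-580089\right) = \left(\left(-156542 - 129071\right) - 257661\right) \left(-580089\right) = \left(-285613 - 257661\right) \left(-580089\right) = \left(-543274\right) \left(-580089\right) = 315147271386$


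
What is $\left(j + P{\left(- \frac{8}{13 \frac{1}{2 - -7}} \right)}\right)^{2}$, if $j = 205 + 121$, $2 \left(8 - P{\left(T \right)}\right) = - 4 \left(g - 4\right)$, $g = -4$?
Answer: $101124$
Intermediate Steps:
$P{\left(T \right)} = -8$ ($P{\left(T \right)} = 8 - \frac{\left(-4\right) \left(-4 - 4\right)}{2} = 8 - \frac{\left(-4\right) \left(-8\right)}{2} = 8 - 16 = -8$)
$j = 326$
$\left(j + P{\left(- \frac{8}{13 \frac{1}{2 - -7}} \right)}\right)^{2} = \left(326 - 8\right)^{2} = 318^{2} = 101124$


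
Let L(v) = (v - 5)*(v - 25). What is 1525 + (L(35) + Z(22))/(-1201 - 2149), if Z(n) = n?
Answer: 2554214/1675 ≈ 1524.9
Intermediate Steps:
L(v) = (-25 + v)*(-5 + v) (L(v) = (-5 + v)*(-25 + v) = (-25 + v)*(-5 + v))
1525 + (L(35) + Z(22))/(-1201 - 2149) = 1525 + ((125 + 35**2 - 30*35) + 22)/(-1201 - 2149) = 1525 + ((125 + 1225 - 1050) + 22)/(-3350) = 1525 + (300 + 22)*(-1/3350) = 1525 + 322*(-1/3350) = 1525 - 161/1675 = 2554214/1675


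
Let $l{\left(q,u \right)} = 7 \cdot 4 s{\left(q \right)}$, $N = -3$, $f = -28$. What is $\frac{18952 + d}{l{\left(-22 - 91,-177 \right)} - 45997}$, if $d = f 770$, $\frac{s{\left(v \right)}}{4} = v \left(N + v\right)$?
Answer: $- \frac{2608}{1422099} \approx -0.0018339$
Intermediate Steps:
$s{\left(v \right)} = 4 v \left(-3 + v\right)$
$d = -21560$ ($d = \left(-28\right) 770 = -21560$)
$l{\left(q,u \right)} = 112 q \left(-3 + q\right)$ ($l{\left(q,u \right)} = 7 \cdot 4 \cdot 4 q \left(-3 + q\right) = 28 \cdot 4 q \left(-3 + q\right) = 112 q \left(-3 + q\right)$)
$\frac{18952 + d}{l{\left(-22 - 91,-177 \right)} - 45997} = \frac{18952 - 21560}{112 \left(-22 - 91\right) \left(-3 - 113\right) - 45997} = - \frac{2608}{112 \left(-22 - 91\right) \left(-3 - 113\right) - 45997} = - \frac{2608}{112 \left(-113\right) \left(-3 - 113\right) - 45997} = - \frac{2608}{112 \left(-113\right) \left(-116\right) - 45997} = - \frac{2608}{1468096 - 45997} = - \frac{2608}{1422099}$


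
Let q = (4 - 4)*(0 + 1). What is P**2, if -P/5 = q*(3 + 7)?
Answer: 0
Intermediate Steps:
q = 0 (q = 0*1 = 0)
P = 0 (P = -0*(3 + 7) = -0*10 = -5*0 = 0)
P**2 = 0**2 = 0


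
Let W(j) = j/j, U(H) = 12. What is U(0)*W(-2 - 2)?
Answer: 12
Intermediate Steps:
W(j) = 1
U(0)*W(-2 - 2) = 12*1 = 12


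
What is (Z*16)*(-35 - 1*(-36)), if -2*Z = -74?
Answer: 592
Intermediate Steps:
Z = 37 (Z = -½*(-74) = 37)
(Z*16)*(-35 - 1*(-36)) = (37*16)*(-35 - 1*(-36)) = 592*(-35 + 36) = 592*1 = 592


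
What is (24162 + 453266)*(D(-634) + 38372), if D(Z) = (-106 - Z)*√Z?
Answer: 18319867216 + 252081984*I*√634 ≈ 1.832e+10 + 6.3473e+9*I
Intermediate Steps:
D(Z) = √Z*(-106 - Z)
(24162 + 453266)*(D(-634) + 38372) = (24162 + 453266)*(√(-634)*(-106 - 1*(-634)) + 38372) = 477428*((I*√634)*(-106 + 634) + 38372) = 477428*((I*√634)*528 + 38372) = 477428*(528*I*√634 + 38372) = 477428*(38372 + 528*I*√634) = 18319867216 + 252081984*I*√634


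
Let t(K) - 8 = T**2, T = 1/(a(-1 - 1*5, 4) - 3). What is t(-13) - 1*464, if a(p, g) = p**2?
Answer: -496583/1089 ≈ -456.00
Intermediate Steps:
T = 1/33 (T = 1/((-1 - 1*5)**2 - 3) = 1/((-1 - 5)**2 - 3) = 1/((-6)**2 - 3) = 1/(36 - 3) = 1/33 ≈ 0.030303)
t(K) = 8713/1089 (t(K) = 8 + (1/33)**2 = 8 + 1/1089 = 8713/1089)
t(-13) - 1*464 = 8713/1089 - 1*464 = 8713/1089 - 464 = -496583/1089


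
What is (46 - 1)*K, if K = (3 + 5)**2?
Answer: 2880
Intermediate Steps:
K = 64 (K = 8**2 = 64)
(46 - 1)*K = (46 - 1)*64 = 45*64 = 2880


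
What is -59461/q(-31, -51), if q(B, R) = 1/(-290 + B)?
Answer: 19086981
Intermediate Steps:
-59461/q(-31, -51) = -59461/(1/(-290 - 31)) = -59461/(1/(-321)) = -59461/(-1/321) = -59461*(-321) = 19086981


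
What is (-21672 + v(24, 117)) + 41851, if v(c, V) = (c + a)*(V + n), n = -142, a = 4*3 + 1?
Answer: 19254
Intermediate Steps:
a = 13 (a = 12 + 1 = 13)
v(c, V) = (-142 + V)*(13 + c) (v(c, V) = (c + 13)*(V - 142) = (13 + c)*(-142 + V) = (-142 + V)*(13 + c))
(-21672 + v(24, 117)) + 41851 = (-21672 + (-1846 - 142*24 + 13*117 + 117*24)) + 41851 = (-21672 + (-1846 - 3408 + 1521 + 2808)) + 41851 = (-21672 - 925) + 41851 = -22597 + 41851 = 19254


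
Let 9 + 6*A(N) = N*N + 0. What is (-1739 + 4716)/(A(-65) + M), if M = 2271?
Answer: 8931/8921 ≈ 1.0011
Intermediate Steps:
A(N) = -3/2 + N**2/6 (A(N) = -3/2 + (N*N + 0)/6 = -3/2 + (N**2 + 0)/6 = -3/2 + N**2/6)
(-1739 + 4716)/(A(-65) + M) = (-1739 + 4716)/((-3/2 + (1/6)*(-65)**2) + 2271) = 2977/((-3/2 + (1/6)*4225) + 2271) = 2977/((-3/2 + 4225/6) + 2271) = 2977/(2108/3 + 2271) = 2977/(8921/3) = 2977*(3/8921) = 8931/8921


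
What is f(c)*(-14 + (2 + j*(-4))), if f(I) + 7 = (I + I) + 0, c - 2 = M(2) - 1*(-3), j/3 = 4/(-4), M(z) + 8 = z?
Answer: 0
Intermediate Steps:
M(z) = -8 + z
j = -3 (j = 3*(4/(-4)) = 3*(4*(-¼)) = 3*(-1) = -3)
c = -1 (c = 2 + ((-8 + 2) - 1*(-3)) = 2 + (-6 + 3) = 2 - 3 = -1)
f(I) = -7 + 2*I (f(I) = -7 + ((I + I) + 0) = -7 + (2*I + 0) = -7 + 2*I)
f(c)*(-14 + (2 + j*(-4))) = (-7 + 2*(-1))*(-14 + (2 - 3*(-4))) = (-7 - 2)*(-14 + (2 + 12)) = -9*(-14 + 14) = -9*0 = 0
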